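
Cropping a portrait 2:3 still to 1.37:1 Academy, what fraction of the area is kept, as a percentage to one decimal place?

48.7%

1.37:1 Academy is wider than portrait 2:3, so the crop keeps the full width and trims the height.
Fraction kept = (0.667)/(1.370) ≈ 48.66%.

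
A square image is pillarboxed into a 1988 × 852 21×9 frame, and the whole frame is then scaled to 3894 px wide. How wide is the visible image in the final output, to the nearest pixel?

At 1988×852 the image is height-limited, so width = 852 × 1/1 ≈ 852.00 px.
The frame scales by 3894/1988 = 1.9588; 852.00 × 1.9588 ≈ 1668.86 px.

1669 px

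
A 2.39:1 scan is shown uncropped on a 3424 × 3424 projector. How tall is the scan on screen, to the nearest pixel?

2.39:1 (2.390) > square (1.000), so the scan fills the width.
The scan is 3424 / 2.390 ≈ 1432.64 px tall.

1433 px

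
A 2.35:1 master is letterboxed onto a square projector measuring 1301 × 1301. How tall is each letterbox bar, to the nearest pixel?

374 px

Since 2.350 > 1.000, the master is width-limited.
Content height = 1301 / 2.350 ≈ 553.62 px.
1301 − 553.62 = 747.38 px of bars (373.69 each).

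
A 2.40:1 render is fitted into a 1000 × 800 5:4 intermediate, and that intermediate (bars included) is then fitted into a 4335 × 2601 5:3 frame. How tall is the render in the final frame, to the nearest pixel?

2.40:1 in 1000×800: fills the width, so the render is 1000.00 × 416.67.
Second fit — the 5:4 canvas into 4335×2601 spans the height: 3251.25 × 2601.00 (×3.2513 from 1000×800).
The render scales with it: height 416.67 × 3.2513 ≈ 1354.69.

1355 px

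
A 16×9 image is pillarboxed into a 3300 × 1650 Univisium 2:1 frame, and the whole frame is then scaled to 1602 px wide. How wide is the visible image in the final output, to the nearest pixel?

1424 px

Fitted into 3300×1650, the image spans the height; its width is 1650 × 16/9 ≈ 2933.33 px.
Resizing to 1602 px wide multiplies everything by 0.4855: 2933.33 → 1424.00 px.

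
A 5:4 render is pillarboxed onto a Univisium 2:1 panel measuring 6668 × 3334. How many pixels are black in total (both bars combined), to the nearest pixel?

8336667 pixels

5:4 is narrower than Univisium 2:1, so it spans the full height.
That makes the image 4167.5000 px wide (3334 × 5/4).
Leftover width: 6668 − 4167.5000 = 2500.5000 px.
That's 2500.5000 × 3334 ≈ 8336667 black pixels.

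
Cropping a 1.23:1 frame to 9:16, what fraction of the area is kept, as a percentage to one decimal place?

45.7%

9:16 is narrower than 1.23:1, so the crop keeps the full height and trims the width.
Area ratio = (0.562)/(1.230) = 45.73% retained.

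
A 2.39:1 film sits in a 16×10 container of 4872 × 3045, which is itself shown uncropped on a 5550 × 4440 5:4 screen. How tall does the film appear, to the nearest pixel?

2322 px

2.39:1 in 4872×3045: fills the width, so the film is 4872.00 × 2038.49.
16×10 in 5550×4440: fills the width, so the intermediate becomes 5550.00 × 3468.75 — a scale of ×1.1392.
The film scales with it: height 2038.49 × 1.1392 ≈ 2322.18.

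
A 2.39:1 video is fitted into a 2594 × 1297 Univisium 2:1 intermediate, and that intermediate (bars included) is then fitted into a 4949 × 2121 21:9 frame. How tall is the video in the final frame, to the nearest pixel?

1775 px

2.39:1 in 2594×1297: fills the width, so the video is 2594.00 × 1085.36.
Univisium 2:1 in 4949×2121: fills the height, so the intermediate becomes 4242.00 × 2121.00 — a scale of ×1.6353.
Applying the same ×1.6353: 1085.36 → 1774.90.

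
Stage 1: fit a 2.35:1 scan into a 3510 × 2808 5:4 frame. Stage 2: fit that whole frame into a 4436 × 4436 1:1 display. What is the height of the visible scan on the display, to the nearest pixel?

1888 px

Inside the 3510×2808 canvas the scan is width-limited at 3510.00 × 1493.62.
5:4 in 4436×4436: fills the width, so the intermediate becomes 4436.00 × 3548.80 — a scale of ×1.2638.
The scan scales with it: height 1493.62 × 1.2638 ≈ 1887.66.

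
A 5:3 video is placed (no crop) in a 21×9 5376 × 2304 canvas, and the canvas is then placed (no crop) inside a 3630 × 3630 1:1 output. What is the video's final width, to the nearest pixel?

5:3 in 5376×2304: fills the height, so the video is 3840.00 × 2304.00.
Second fit — the 21×9 canvas into 3630×3630 spans the width: 3630.00 × 1555.71 (×0.6752 from 5376×2304).
Applying the same ×0.6752: 3840.00 → 2592.86.

2593 px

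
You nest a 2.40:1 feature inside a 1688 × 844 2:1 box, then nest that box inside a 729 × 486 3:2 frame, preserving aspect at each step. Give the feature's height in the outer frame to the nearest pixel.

304 px

First fit — 2.40:1 into 1688×844 spans the width: 1688.00 × 703.33.
Second fit — the 2:1 canvas into 729×486 spans the width: 729.00 × 364.50 (×0.4319 from 1688×844).
The feature scales with it: height 703.33 × 0.4319 ≈ 303.75.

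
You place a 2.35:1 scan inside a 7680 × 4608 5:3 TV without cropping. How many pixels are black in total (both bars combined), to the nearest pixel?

10290546 pixels

Since 2.350 > 1.667, the scan is width-limited.
Content height = 7680 / 2.350 ≈ 3268.0851 px.
Leftover height: 4608 − 3268.0851 = 1339.9149 px.
That's 1339.9149 × 7680 ≈ 10290546 black pixels.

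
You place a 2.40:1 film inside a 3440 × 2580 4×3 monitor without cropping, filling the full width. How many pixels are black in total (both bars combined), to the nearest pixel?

Content height = 3440 / 2.400 ≈ 1433.3333 px.
Black = 2580 − 1433.3333 = 1146.6667 px.
Across the 3440-px span: 1146.6667 × 3440 ≈ 3944533 px.

3944533 pixels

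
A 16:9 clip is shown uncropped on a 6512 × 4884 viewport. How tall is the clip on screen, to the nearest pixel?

16:9 is wider than 4:3, so it spans the full width.
Content height = 6512 × 9/16 ≈ 3663.00 px.

3663 px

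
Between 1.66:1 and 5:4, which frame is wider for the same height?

1.66 and 5:4 = 1.25; 1.66 > 1.25.

1.66:1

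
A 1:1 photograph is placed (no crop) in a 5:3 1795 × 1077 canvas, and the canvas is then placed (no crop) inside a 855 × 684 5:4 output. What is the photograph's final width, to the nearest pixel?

513 px

Inside the 1795×1077 canvas the photograph is height-limited at 1077.00 × 1077.00.
Second fit — the 5:3 canvas into 855×684 spans the width: 855.00 × 513.00 (×0.4763 from 1795×1077).
Applying the same ×0.4763: 1077.00 → 513.00.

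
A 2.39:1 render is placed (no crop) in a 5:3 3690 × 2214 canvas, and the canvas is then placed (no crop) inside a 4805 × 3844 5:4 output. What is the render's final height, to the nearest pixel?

Inside the 3690×2214 canvas the render is width-limited at 3690.00 × 1543.93.
The 5:3 canvas is width-limited in 4805×3844, giving 4805.00 × 2883.00; scale factor 1.3022.
So the render's height is 1543.93 × 1.3022 ≈ 2010.46.

2010 px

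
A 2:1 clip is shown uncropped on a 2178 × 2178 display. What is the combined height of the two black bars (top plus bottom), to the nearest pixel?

2:1 is wider than square, so it spans the full width.
That makes the image 1089.00 px tall (2178 × 1/2).
Leftover height: 2178 − 1089.00 = 1089.00 px.

1089 px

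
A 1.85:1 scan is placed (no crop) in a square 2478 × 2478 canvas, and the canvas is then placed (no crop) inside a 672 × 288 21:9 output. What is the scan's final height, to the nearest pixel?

156 px

1.85:1 in 2478×2478: fills the width, so the scan is 2478.00 × 1339.46.
Second fit — the square canvas into 672×288 spans the height: 288.00 × 288.00 (×0.1162 from 2478×2478).
Applying the same ×0.1162: 1339.46 → 155.68.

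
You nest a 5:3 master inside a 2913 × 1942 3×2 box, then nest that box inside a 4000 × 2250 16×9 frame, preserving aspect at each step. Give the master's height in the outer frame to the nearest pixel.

2025 px

First fit — 5:3 into 2913×1942 spans the width: 2913.00 × 1747.80.
The 3×2 canvas is height-limited in 4000×2250, giving 3375.00 × 2250.00; scale factor 1.1586.
So the master's height is 1747.80 × 1.1586 ≈ 2025.00.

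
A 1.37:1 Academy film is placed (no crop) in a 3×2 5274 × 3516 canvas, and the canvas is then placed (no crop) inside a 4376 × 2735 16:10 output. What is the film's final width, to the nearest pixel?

3747 px

Inside the 5274×3516 canvas the film is height-limited at 4816.92 × 3516.00.
Second fit — the 3×2 canvas into 4376×2735 spans the height: 4102.50 × 2735.00 (×0.7779 from 5274×3516).
The film scales with it: width 4816.92 × 0.7779 ≈ 3746.95.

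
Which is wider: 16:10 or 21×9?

21×9

16:10 = 1.6 and 21×9 = 2.333; 2.333 > 1.6.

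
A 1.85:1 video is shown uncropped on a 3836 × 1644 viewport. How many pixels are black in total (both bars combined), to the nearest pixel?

1.85:1 (1.850) < 21:9 (2.333), so the video fills the height.
That makes the image 3041.4000 px wide (1644 × 1.850).
Leftover width: 3836 − 3041.4000 = 794.6000 px.
Across the 1644-px span: 794.6000 × 1644 ≈ 1306322 px.

1306322 pixels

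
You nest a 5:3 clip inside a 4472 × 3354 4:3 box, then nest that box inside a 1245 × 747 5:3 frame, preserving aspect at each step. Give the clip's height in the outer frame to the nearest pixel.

Inside the 4472×3354 canvas the clip is width-limited at 4472.00 × 2683.20.
The 4:3 canvas is height-limited in 1245×747, giving 996.00 × 747.00; scale factor 0.2227.
The clip scales with it: height 2683.20 × 0.2227 ≈ 597.60.

598 px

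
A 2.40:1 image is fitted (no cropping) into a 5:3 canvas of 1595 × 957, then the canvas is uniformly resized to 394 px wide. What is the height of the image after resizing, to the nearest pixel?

At 1595×957 the image is width-limited, so height = 1595 / 2.400 ≈ 664.58 px.
The frame scales by 394/1595 = 0.2470; 664.58 × 0.2470 ≈ 164.17 px.

164 px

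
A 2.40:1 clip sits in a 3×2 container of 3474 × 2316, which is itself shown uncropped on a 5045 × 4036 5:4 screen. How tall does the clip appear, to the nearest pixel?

Inside the 3474×2316 canvas the clip is width-limited at 3474.00 × 1447.50.
3×2 in 5045×4036: fills the width, so the intermediate becomes 5045.00 × 3363.33 — a scale of ×1.4522.
So the clip's height is 1447.50 × 1.4522 ≈ 2102.08.

2102 px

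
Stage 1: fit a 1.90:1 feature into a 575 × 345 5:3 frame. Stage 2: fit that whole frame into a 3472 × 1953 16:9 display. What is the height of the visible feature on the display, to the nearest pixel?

Inside the 575×345 canvas the feature is width-limited at 575.00 × 302.63.
The 5:3 canvas is height-limited in 3472×1953, giving 3255.00 × 1953.00; scale factor 5.6609.
So the feature's height is 302.63 × 5.6609 ≈ 1713.16.

1713 px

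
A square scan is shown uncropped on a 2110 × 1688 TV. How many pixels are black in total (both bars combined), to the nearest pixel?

square (1.000) < 5:4 (1.250), so the scan fills the height.
Content width = 1688 × 1/1 ≈ 1688.0000 px.
Leftover width: 2110 − 1688.0000 = 422.0000 px.
Bar area = 422.0000 × 1688 ≈ 712336 px.

712336 pixels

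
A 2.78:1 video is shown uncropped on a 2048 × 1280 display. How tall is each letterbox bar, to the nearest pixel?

272 px

Since 2.780 > 1.600, the video is width-limited.
The video is 2048 / 2.780 ≈ 736.69 px tall.
Leftover height: 1280 − 736.69 = 543.31 px → 271.65 each side.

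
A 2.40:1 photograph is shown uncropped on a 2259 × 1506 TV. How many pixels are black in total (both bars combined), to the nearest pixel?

2.40:1 (2.400) > 3×2 (1.500), so the photograph fills the width.
That makes the image 941.2500 px tall (2259 / 2.400).
1506 − 941.2500 = 564.7500 px of bars.
Across the 2259-px span: 564.7500 × 2259 ≈ 1275770 px.

1275770 pixels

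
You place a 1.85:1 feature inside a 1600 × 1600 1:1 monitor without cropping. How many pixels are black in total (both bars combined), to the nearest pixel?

1176216 pixels

1.85:1 is wider than 1:1, so it spans the full width.
That makes the image 864.8649 px tall (1600 / 1.850).
Black = 1600 − 864.8649 = 735.1351 px.
That's 735.1351 × 1600 ≈ 1176216 black pixels.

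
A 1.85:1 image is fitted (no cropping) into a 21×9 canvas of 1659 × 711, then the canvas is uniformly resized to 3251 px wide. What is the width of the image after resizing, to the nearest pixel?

2578 px

Fitted into 1659×711, the image spans the height; its width is 711 × 1.850 ≈ 1315.35 px.
The frame scales by 3251/1659 = 1.9596; 1315.35 × 1.9596 ≈ 2577.58 px.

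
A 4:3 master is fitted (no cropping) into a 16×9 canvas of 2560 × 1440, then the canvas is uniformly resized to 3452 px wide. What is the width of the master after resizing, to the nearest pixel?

2589 px

Fitted into 2560×1440, the master spans the height; its width is 1440 × 4/3 ≈ 1920.00 px.
Scaling 2560 → 3452 is ×1.3484, so the width becomes 1920.00 × 1.3484 ≈ 2589.00 px.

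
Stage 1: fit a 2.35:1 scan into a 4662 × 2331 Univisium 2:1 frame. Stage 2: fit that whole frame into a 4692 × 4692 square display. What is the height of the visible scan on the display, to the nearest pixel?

1997 px

2.35:1 in 4662×2331: fills the width, so the scan is 4662.00 × 1983.83.
The Univisium 2:1 canvas is width-limited in 4692×4692, giving 4692.00 × 2346.00; scale factor 1.0064.
So the scan's height is 1983.83 × 1.0064 ≈ 1996.60.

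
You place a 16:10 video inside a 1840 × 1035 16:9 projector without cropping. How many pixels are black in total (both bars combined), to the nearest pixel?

190440 pixels

Since 1.600 < 1.778, the video is height-limited.
The video is 1035 × 16/10 ≈ 1656.0000 px wide.
Leftover width: 1840 − 1656.0000 = 184.0000 px.
Across the 1035-px span: 184.0000 × 1035 ≈ 190440 px.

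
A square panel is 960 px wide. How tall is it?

960·1/1 = 960.

960 px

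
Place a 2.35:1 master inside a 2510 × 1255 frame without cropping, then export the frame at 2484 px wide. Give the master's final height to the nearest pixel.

1057 px

At 2510×1255 the master is width-limited, so height = 2510 / 2.350 ≈ 1068.09 px.
Resizing to 2484 px wide multiplies everything by 0.9896: 1068.09 → 1057.02 px.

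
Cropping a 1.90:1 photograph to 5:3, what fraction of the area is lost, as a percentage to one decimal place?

5:3 is narrower than 1.90:1, so the crop keeps the full height and trims the width.
(1.667)/(1.900) ≈ 0.877 of the area survives, leaving 12.28% discarded.

12.3%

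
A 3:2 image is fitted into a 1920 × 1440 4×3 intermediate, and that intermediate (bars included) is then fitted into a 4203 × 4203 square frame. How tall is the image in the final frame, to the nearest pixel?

3:2 in 1920×1440: fills the width, so the image is 1920.00 × 1280.00.
4×3 in 4203×4203: fills the width, so the intermediate becomes 4203.00 × 3152.25 — a scale of ×2.1891.
The image scales with it: height 1280.00 × 2.1891 ≈ 2802.00.

2802 px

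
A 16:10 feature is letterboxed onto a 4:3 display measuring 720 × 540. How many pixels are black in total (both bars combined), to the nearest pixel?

16:10 (1.600) > 4:3 (1.333), so the feature fills the width.
That makes the image 450.0000 px tall (720 × 10/16).
540 − 450.0000 = 90.0000 px of bars.
That's 90.0000 × 720 ≈ 64800 black pixels.

64800 pixels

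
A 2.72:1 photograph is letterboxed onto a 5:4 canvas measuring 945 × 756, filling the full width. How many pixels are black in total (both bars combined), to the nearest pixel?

The photograph is 945 / 2.720 ≈ 347.4265 px tall.
Leftover height: 756 − 347.4265 = 408.5735 px.
Bar area = 408.5735 × 945 ≈ 386102 px.

386102 pixels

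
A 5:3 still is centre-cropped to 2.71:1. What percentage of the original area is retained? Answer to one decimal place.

The width stays; only height is cut (since 2.71:1 is wider than 5:3).
Area ratio = (1.667)/(2.710) = 61.50% retained.

61.5%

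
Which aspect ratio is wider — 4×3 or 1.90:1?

1.90:1

4×3 = 1.333 and 1.9; 1.9 > 1.333.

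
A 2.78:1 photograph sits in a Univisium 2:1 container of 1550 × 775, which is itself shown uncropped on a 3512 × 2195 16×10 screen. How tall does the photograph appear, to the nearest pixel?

1263 px

2.78:1 in 1550×775: fills the width, so the photograph is 1550.00 × 557.55.
The Univisium 2:1 canvas is width-limited in 3512×2195, giving 3512.00 × 1756.00; scale factor 2.2658.
The photograph scales with it: height 557.55 × 2.2658 ≈ 1263.31.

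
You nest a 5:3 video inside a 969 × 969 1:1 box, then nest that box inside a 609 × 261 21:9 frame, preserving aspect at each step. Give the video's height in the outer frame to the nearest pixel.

5:3 in 969×969: fills the width, so the video is 969.00 × 581.40.
The 1:1 canvas is height-limited in 609×261, giving 261.00 × 261.00; scale factor 0.2693.
Applying the same ×0.2693: 581.40 → 156.60.

157 px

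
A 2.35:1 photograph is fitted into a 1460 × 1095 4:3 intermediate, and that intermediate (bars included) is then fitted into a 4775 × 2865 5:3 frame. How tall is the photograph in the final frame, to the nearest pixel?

Inside the 1460×1095 canvas the photograph is width-limited at 1460.00 × 621.28.
The 4:3 canvas is height-limited in 4775×2865, giving 3820.00 × 2865.00; scale factor 2.6164.
Applying the same ×2.6164: 621.28 → 1625.53.

1626 px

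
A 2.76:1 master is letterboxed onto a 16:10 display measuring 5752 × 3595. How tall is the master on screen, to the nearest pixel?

2084 px

2.76:1 is wider than 16:10, so it spans the full width.
Content height = 5752 / 2.760 ≈ 2084.06 px.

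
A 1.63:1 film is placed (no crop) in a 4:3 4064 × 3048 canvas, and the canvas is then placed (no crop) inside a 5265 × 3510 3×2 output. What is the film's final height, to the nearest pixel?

First fit — 1.63:1 into 4064×3048 spans the width: 4064.00 × 2493.25.
Second fit — the 4:3 canvas into 5265×3510 spans the height: 4680.00 × 3510.00 (×1.1516 from 4064×3048).
So the film's height is 2493.25 × 1.1516 ≈ 2871.17.

2871 px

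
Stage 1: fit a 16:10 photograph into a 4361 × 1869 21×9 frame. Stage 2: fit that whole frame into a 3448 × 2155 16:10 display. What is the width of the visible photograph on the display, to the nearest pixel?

16:10 in 4361×1869: fills the height, so the photograph is 2990.40 × 1869.00.
The 21×9 canvas is width-limited in 3448×2155, giving 3448.00 × 1477.71; scale factor 0.7906.
Applying the same ×0.7906: 2990.40 → 2364.34.

2364 px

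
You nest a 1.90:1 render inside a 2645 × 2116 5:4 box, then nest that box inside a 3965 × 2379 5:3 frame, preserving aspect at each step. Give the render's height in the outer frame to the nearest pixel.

1565 px

First fit — 1.90:1 into 2645×2116 spans the width: 2645.00 × 1392.11.
5:4 in 3965×2379: fills the height, so the intermediate becomes 2973.75 × 2379.00 — a scale of ×1.1243.
So the render's height is 1392.11 × 1.1243 ≈ 1565.13.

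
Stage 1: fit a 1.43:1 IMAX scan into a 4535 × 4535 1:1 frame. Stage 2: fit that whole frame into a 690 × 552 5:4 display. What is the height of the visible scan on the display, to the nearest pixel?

386 px

First fit — 1.43:1 IMAX into 4535×4535 spans the width: 4535.00 × 3171.33.
Second fit — the 1:1 canvas into 690×552 spans the height: 552.00 × 552.00 (×0.1217 from 4535×4535).
The scan scales with it: height 3171.33 × 0.1217 ≈ 386.01.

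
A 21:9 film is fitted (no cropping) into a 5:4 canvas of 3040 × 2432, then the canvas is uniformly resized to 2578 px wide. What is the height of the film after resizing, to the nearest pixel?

At 3040×2432 the film is width-limited, so height = 3040 × 9/21 ≈ 1302.86 px.
Resizing to 2578 px wide multiplies everything by 0.8480: 1302.86 → 1104.86 px.

1105 px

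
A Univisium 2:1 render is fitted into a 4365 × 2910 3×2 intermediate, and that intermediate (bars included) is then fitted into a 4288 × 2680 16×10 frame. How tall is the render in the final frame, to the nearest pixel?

2010 px

Inside the 4365×2910 canvas the render is width-limited at 4365.00 × 2182.50.
Second fit — the 3×2 canvas into 4288×2680 spans the height: 4020.00 × 2680.00 (×0.9210 from 4365×2910).
So the render's height is 2182.50 × 0.9210 ≈ 2010.00.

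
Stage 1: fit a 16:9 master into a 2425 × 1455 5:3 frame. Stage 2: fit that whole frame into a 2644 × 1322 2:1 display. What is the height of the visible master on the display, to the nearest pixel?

16:9 in 2425×1455: fills the width, so the master is 2425.00 × 1364.06.
Second fit — the 5:3 canvas into 2644×1322 spans the height: 2203.33 × 1322.00 (×0.9086 from 2425×1455).
Applying the same ×0.9086: 1364.06 → 1239.38.

1239 px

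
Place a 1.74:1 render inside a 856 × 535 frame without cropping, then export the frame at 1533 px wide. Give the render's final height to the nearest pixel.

881 px

Fitted into 856×535, the render spans the width; its height is 856 / 1.740 ≈ 491.95 px.
Resizing to 1533 px wide multiplies everything by 1.7909: 491.95 → 881.03 px.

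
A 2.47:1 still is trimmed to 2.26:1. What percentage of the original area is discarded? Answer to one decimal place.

Going from 2.47:1 to 2.26:1 means cutting width while keeping height.
Fraction kept = (2.260)/(2.470) ≈ 91.50%, so 8.50% is lost.

8.5%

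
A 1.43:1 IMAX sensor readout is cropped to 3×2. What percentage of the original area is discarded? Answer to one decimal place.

Going from 1.43:1 IMAX to 3×2 means cutting height while keeping width.
(1.430)/(1.500) ≈ 0.953 of the area survives, leaving 4.67% discarded.

4.7%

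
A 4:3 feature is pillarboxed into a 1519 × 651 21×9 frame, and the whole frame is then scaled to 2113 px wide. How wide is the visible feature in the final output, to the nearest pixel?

1207 px

In the 1519×651 frame the feature fills the height: width = 651 × 4/3 ≈ 868.00 px.
Scaling 1519 → 2113 is ×1.3910, so the width becomes 868.00 × 1.3910 ≈ 1207.43 px.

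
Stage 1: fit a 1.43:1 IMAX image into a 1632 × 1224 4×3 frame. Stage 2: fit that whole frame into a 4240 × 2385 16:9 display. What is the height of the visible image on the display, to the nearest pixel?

1.43:1 IMAX in 1632×1224: fills the width, so the image is 1632.00 × 1141.26.
Second fit — the 4×3 canvas into 4240×2385 spans the height: 3180.00 × 2385.00 (×1.9485 from 1632×1224).
So the image's height is 1141.26 × 1.9485 ≈ 2223.78.

2224 px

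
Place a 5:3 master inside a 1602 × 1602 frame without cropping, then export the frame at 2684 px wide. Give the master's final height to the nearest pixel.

In the 1602×1602 frame the master fills the width: height = 1602 × 3/5 ≈ 961.20 px.
Resizing to 2684 px wide multiplies everything by 1.6754: 961.20 → 1610.40 px.

1610 px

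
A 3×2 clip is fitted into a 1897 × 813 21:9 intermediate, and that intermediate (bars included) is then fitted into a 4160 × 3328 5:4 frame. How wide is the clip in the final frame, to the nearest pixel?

Inside the 1897×813 canvas the clip is height-limited at 1219.50 × 813.00.
The 21:9 canvas is width-limited in 4160×3328, giving 4160.00 × 1782.86; scale factor 2.1929.
Applying the same ×2.1929: 1219.50 → 2674.29.

2674 px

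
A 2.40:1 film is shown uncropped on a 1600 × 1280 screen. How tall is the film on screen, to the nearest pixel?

667 px

2.40:1 is wider than 5:4, so it spans the full width.
That makes the image 666.67 px tall (1600 / 2.400).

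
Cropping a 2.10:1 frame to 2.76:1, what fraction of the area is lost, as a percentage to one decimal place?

The width stays; only height is cut (since 2.76:1 is wider than 2.10:1).
Fraction kept = (2.100)/(2.760) ≈ 76.09%, so 23.91% is lost.

23.9%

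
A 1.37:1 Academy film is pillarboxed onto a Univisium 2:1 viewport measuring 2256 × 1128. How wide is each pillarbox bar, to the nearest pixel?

355 px

1.37:1 Academy (1.370) < Univisium 2:1 (2.000), so the film fills the height.
The film is 1128 × 1.370 ≈ 1545.36 px wide.
Leftover width: 2256 − 1545.36 = 710.64 px → 355.32 each side.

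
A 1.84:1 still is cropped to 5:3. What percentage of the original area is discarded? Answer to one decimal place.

9.4%

5:3 is narrower than 1.84:1, so the crop keeps the full height and trims the width.
(1.667)/(1.840) ≈ 0.906 of the area survives, leaving 9.42% discarded.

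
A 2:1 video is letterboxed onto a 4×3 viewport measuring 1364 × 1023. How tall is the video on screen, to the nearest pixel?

2:1 (2.000) > 4×3 (1.333), so the video fills the width.
That makes the image 682.00 px tall (1364 × 1/2).

682 px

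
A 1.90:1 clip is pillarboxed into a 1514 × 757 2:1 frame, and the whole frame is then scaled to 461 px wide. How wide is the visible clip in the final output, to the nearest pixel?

At 1514×757 the clip is height-limited, so width = 757 × 1.900 ≈ 1438.30 px.
The frame scales by 461/1514 = 0.3045; 1438.30 × 0.3045 ≈ 437.95 px.

438 px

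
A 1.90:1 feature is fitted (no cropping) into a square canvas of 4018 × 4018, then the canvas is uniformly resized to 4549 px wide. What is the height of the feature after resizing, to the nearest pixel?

2394 px

Fitted into 4018×4018, the feature spans the width; its height is 4018 / 1.900 ≈ 2114.74 px.
Resizing to 4549 px wide multiplies everything by 1.1322: 2114.74 → 2394.21 px.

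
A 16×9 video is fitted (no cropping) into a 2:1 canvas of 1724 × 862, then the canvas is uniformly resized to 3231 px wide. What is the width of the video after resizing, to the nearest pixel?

In the 1724×862 frame the video fills the height: width = 862 × 16/9 ≈ 1532.44 px.
Scaling 1724 → 3231 is ×1.8741, so the width becomes 1532.44 × 1.8741 ≈ 2872.00 px.

2872 px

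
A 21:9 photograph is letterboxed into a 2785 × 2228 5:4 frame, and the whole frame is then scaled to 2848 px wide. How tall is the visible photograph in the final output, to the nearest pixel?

At 2785×2228 the photograph is width-limited, so height = 2785 × 9/21 ≈ 1193.57 px.
The frame scales by 2848/2785 = 1.0226; 1193.57 × 1.0226 ≈ 1220.57 px.

1221 px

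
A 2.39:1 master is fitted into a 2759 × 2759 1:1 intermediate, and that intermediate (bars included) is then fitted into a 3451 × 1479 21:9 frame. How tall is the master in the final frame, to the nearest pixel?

2.39:1 in 2759×2759: fills the width, so the master is 2759.00 × 1154.39.
Second fit — the 1:1 canvas into 3451×1479 spans the height: 1479.00 × 1479.00 (×0.5361 from 2759×2759).
Applying the same ×0.5361: 1154.39 → 618.83.

619 px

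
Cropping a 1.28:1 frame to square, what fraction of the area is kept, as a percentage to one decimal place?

78.1%

Going from 1.28:1 to square means cutting width while keeping height.
Fraction kept = (1.000)/(1.280) ≈ 78.12%.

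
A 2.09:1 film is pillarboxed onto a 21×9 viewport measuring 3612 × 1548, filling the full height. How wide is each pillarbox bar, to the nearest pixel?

Content width = 1548 × 2.090 ≈ 3235.32 px.
Leftover width: 3612 − 3235.32 = 376.68 px → 188.34 each side.

188 px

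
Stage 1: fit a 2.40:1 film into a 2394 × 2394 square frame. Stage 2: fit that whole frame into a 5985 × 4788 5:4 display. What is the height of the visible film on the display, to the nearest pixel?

First fit — 2.40:1 into 2394×2394 spans the width: 2394.00 × 997.50.
Second fit — the square canvas into 5985×4788 spans the height: 4788.00 × 4788.00 (×2.0000 from 2394×2394).
The film scales with it: height 997.50 × 2.0000 ≈ 1995.00.

1995 px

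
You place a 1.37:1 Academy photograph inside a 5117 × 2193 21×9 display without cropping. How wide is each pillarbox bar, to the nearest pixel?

1056 px

Since 1.370 < 2.333, the photograph is height-limited.
Content width = 2193 × 1.370 ≈ 3004.41 px.
Leftover width: 5117 − 3004.41 = 2112.59 px → 1056.30 each side.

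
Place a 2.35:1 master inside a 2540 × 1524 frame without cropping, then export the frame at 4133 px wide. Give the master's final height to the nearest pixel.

1759 px

In the 2540×1524 frame the master fills the width: height = 2540 / 2.350 ≈ 1080.85 px.
Resizing to 4133 px wide multiplies everything by 1.6272: 1080.85 → 1758.72 px.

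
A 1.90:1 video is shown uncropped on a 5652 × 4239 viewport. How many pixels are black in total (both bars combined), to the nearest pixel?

7145615 pixels

1.90:1 is wider than 4:3, so it spans the full width.
The video is 5652 / 1.900 ≈ 2974.7368 px tall.
Black = 4239 − 2974.7368 = 1264.2632 px.
Across the 5652-px span: 1264.2632 × 5652 ≈ 7145615 px.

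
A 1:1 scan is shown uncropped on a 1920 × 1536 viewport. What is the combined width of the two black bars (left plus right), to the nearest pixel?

Since 1.000 < 1.250, the scan is height-limited.
Content width = 1536 × 1/1 ≈ 1536.00 px.
1920 − 1536.00 = 384.00 px of bars.

384 px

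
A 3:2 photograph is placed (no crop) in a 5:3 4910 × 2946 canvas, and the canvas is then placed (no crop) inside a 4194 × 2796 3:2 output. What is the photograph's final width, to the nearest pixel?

3775 px

First fit — 3:2 into 4910×2946 spans the height: 4419.00 × 2946.00.
5:3 in 4194×2796: fills the width, so the intermediate becomes 4194.00 × 2516.40 — a scale of ×0.8542.
The photograph scales with it: width 4419.00 × 0.8542 ≈ 3774.60.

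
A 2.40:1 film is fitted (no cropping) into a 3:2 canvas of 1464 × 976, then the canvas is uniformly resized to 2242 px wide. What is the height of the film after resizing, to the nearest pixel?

Fitted into 1464×976, the film spans the width; its height is 1464 / 2.400 ≈ 610.00 px.
The frame scales by 2242/1464 = 1.5314; 610.00 × 1.5314 ≈ 934.17 px.

934 px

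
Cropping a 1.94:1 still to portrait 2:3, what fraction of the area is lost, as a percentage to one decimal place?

The height stays; only width is cut (since portrait 2:3 is narrower than 1.94:1).
Area ratio = (0.667)/(1.940) = 34.36%; the remaining 65.64% is cropped out.

65.6%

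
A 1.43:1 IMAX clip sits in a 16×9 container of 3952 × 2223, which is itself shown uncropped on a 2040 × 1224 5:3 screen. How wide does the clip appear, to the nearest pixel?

1641 px

Inside the 3952×2223 canvas the clip is height-limited at 3178.89 × 2223.00.
Second fit — the 16×9 canvas into 2040×1224 spans the width: 2040.00 × 1147.50 (×0.5162 from 3952×2223).
Applying the same ×0.5162: 3178.89 → 1640.92.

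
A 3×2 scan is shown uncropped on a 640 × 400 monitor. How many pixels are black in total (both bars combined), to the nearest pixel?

Since 1.500 < 1.600, the scan is height-limited.
The scan is 400 × 3/2 ≈ 600.0000 px wide.
Black = 640 − 600.0000 = 40.0000 px.
That's 40.0000 × 400 ≈ 16000 black pixels.

16000 pixels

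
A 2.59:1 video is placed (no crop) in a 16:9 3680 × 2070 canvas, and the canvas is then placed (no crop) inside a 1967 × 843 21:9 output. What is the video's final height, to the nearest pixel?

2.59:1 in 3680×2070: fills the width, so the video is 3680.00 × 1420.85.
The 16:9 canvas is height-limited in 1967×843, giving 1498.67 × 843.00; scale factor 0.4072.
Applying the same ×0.4072: 1420.85 → 578.64.

579 px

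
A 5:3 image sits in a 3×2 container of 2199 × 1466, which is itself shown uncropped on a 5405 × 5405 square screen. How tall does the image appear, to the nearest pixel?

Inside the 2199×1466 canvas the image is width-limited at 2199.00 × 1319.40.
3×2 in 5405×5405: fills the width, so the intermediate becomes 5405.00 × 3603.33 — a scale of ×2.4579.
Applying the same ×2.4579: 1319.40 → 3243.00.

3243 px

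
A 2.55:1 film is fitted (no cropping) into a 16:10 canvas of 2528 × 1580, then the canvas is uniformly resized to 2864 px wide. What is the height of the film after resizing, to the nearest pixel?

1123 px

At 2528×1580 the film is width-limited, so height = 2528 / 2.550 ≈ 991.37 px.
The frame scales by 2864/2528 = 1.1329; 991.37 × 1.1329 ≈ 1123.14 px.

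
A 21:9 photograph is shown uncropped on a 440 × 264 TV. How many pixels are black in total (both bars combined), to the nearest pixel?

33189 pixels

Since 2.333 > 1.667, the photograph is width-limited.
Content height = 440 × 9/21 ≈ 188.5714 px.
Black = 264 − 188.5714 = 75.4286 px.
Across the 440-px span: 75.4286 × 440 ≈ 33189 px.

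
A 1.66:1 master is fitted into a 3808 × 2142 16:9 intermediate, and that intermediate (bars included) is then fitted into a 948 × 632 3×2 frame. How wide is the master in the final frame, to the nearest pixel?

First fit — 1.66:1 into 3808×2142 spans the height: 3555.72 × 2142.00.
16:9 in 948×632: fills the width, so the intermediate becomes 948.00 × 533.25 — a scale of ×0.2489.
The master scales with it: width 3555.72 × 0.2489 ≈ 885.20.

885 px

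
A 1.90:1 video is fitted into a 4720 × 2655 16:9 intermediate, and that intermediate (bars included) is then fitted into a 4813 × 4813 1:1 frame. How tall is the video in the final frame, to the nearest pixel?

2533 px

Inside the 4720×2655 canvas the video is width-limited at 4720.00 × 2484.21.
Second fit — the 16:9 canvas into 4813×4813 spans the width: 4813.00 × 2707.31 (×1.0197 from 4720×2655).
The video scales with it: height 2484.21 × 1.0197 ≈ 2533.16.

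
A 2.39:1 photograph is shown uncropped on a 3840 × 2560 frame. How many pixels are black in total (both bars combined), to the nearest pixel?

Since 2.390 > 1.500, the photograph is width-limited.
That makes the image 1606.6946 px tall (3840 / 2.390).
2560 − 1606.6946 = 953.3054 px of bars.
That's 953.3054 × 3840 ≈ 3660693 black pixels.

3660693 pixels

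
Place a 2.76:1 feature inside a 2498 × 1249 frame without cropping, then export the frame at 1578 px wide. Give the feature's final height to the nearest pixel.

In the 2498×1249 frame the feature fills the width: height = 2498 / 2.760 ≈ 905.07 px.
Scaling 2498 → 1578 is ×0.6317, so the height becomes 905.07 × 0.6317 ≈ 571.74 px.

572 px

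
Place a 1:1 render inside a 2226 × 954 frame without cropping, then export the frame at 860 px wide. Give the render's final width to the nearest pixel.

At 2226×954 the render is height-limited, so width = 954 × 1/1 ≈ 954.00 px.
Scaling 2226 → 860 is ×0.3863, so the width becomes 954.00 × 0.3863 ≈ 368.57 px.

369 px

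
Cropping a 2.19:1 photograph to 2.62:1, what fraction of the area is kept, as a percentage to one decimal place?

2.62:1 is wider than 2.19:1, so the crop keeps the full width and trims the height.
Area ratio = (2.190)/(2.620) = 83.59% retained.

83.6%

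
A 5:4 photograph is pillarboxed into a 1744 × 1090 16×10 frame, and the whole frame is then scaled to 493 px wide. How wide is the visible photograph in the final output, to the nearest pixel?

385 px

At 1744×1090 the photograph is height-limited, so width = 1090 × 5/4 ≈ 1362.50 px.
Scaling 1744 → 493 is ×0.2827, so the width becomes 1362.50 × 0.2827 ≈ 385.16 px.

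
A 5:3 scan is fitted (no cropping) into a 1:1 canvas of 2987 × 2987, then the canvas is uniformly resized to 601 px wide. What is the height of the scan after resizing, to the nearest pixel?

At 2987×2987 the scan is width-limited, so height = 2987 × 3/5 ≈ 1792.20 px.
Scaling 2987 → 601 is ×0.2012, so the height becomes 1792.20 × 0.2012 ≈ 360.60 px.

361 px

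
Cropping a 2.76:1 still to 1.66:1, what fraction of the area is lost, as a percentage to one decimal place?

Going from 2.76:1 to 1.66:1 means cutting width while keeping height.
Fraction kept = (1.660)/(2.760) ≈ 60.14%, so 39.86% is lost.

39.9%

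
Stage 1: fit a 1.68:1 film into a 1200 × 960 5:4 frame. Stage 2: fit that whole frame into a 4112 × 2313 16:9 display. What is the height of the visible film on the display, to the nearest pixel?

1721 px

1.68:1 in 1200×960: fills the width, so the film is 1200.00 × 714.29.
5:4 in 4112×2313: fills the height, so the intermediate becomes 2891.25 × 2313.00 — a scale of ×2.4094.
Applying the same ×2.4094: 714.29 → 1720.98.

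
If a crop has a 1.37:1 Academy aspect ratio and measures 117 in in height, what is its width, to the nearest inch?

160 in

At 1.37:1 Academy, 117 × 1.370 ≈ 160.29.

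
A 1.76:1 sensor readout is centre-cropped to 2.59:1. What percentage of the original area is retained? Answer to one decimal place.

68.0%

The width stays; only height is cut (since 2.59:1 is wider than 1.76:1).
(1.760)/(2.590) ≈ 0.680 of the area survives.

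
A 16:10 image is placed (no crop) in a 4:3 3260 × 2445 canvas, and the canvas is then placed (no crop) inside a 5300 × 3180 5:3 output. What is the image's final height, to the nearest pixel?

2650 px

Inside the 3260×2445 canvas the image is width-limited at 3260.00 × 2037.50.
The 4:3 canvas is height-limited in 5300×3180, giving 4240.00 × 3180.00; scale factor 1.3006.
The image scales with it: height 2037.50 × 1.3006 ≈ 2650.00.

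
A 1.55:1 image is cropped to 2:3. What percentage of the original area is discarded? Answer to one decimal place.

57.0%

2:3 is narrower than 1.55:1, so the crop keeps the full height and trims the width.
(0.667)/(1.550) ≈ 0.430 of the area survives, leaving 56.99% discarded.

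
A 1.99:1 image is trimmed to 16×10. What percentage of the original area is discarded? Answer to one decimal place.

Going from 1.99:1 to 16×10 means cutting width while keeping height.
Area ratio = (1.600)/(1.990) = 80.40%; the remaining 19.60% is cropped out.

19.6%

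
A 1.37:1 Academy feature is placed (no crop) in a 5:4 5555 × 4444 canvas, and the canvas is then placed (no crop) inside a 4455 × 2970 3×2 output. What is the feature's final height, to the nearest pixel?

First fit — 1.37:1 Academy into 5555×4444 spans the width: 5555.00 × 4054.74.
5:4 in 4455×2970: fills the height, so the intermediate becomes 3712.50 × 2970.00 — a scale of ×0.6683.
Applying the same ×0.6683: 4054.74 → 2709.85.

2710 px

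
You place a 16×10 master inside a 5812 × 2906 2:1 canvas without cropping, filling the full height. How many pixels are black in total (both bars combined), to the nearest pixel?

3377934 pixels

Content width = 2906 × 16/10 ≈ 4649.6000 px.
Black = 5812 − 4649.6000 = 1162.4000 px.
Across the 2906-px span: 1162.4000 × 2906 ≈ 3377934 px.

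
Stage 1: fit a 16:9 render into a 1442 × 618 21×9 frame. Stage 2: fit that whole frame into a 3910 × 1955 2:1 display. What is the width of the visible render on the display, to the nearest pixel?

16:9 in 1442×618: fills the height, so the render is 1098.67 × 618.00.
Second fit — the 21×9 canvas into 3910×1955 spans the width: 3910.00 × 1675.71 (×2.7115 from 1442×618).
The render scales with it: width 1098.67 × 2.7115 ≈ 2979.05.

2979 px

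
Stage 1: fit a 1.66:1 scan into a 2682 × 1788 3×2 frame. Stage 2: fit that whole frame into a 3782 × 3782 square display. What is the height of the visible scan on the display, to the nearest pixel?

First fit — 1.66:1 into 2682×1788 spans the width: 2682.00 × 1615.66.
Second fit — the 3×2 canvas into 3782×3782 spans the width: 3782.00 × 2521.33 (×1.4101 from 2682×1788).
So the scan's height is 1615.66 × 1.4101 ≈ 2278.31.

2278 px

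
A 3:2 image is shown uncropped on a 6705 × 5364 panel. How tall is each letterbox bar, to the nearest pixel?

Since 1.500 > 1.250, the image is width-limited.
Content height = 6705 × 2/3 ≈ 4470.00 px.
Black = 5364 − 4470.00 = 894.00 px, or 447.00 per bar.

447 px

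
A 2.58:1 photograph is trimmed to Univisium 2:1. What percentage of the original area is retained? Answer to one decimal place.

77.5%

Going from 2.58:1 to Univisium 2:1 means cutting width while keeping height.
(2.000)/(2.580) ≈ 0.775 of the area survives.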